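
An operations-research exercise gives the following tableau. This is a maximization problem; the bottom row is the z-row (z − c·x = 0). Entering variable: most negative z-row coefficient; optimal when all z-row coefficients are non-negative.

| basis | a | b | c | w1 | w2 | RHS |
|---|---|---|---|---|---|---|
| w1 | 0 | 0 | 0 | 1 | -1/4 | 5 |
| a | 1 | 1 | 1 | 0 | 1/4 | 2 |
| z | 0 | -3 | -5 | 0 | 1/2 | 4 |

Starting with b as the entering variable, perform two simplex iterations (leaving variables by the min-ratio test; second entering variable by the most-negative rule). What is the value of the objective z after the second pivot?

Ratio test on column b — row 1: entry 0 ≤ 0; row 2: 2/1 = 2. Minimum is 2 at row 2 (a leaves); pivot element 1.
Pivot on row 2; the z-row RHS becomes 4 − (-3)·2 = 10.
Next entering variable (most negative z-row entry -2): c.
Ratio test on column c — row 1: entry 0 ≤ 0; row 2: 2/1 = 2. Minimum is 2 at row 2 (b leaves); pivot element 1.
After the second pivot the z-row RHS is 10 − (-2)·2 = 14.

14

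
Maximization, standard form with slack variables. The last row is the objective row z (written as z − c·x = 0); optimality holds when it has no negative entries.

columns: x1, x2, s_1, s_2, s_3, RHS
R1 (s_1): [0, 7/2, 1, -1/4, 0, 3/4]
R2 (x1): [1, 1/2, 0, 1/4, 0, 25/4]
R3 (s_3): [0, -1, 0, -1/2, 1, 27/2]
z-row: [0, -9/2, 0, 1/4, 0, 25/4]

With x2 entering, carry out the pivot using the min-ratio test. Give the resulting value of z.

Ratio test on column x2 — row 1: (3/4)/(7/2) = 3/14; row 2: (25/4)/(1/2) = 25/2; row 3: entry -1 ≤ 0. Minimum is 3/14 at row 1 (s_1 leaves); pivot element 7/2.
Pivot on row 1; the z-row RHS becomes 25/4 − (-9/2)·(3/14) = 101/14.

101/14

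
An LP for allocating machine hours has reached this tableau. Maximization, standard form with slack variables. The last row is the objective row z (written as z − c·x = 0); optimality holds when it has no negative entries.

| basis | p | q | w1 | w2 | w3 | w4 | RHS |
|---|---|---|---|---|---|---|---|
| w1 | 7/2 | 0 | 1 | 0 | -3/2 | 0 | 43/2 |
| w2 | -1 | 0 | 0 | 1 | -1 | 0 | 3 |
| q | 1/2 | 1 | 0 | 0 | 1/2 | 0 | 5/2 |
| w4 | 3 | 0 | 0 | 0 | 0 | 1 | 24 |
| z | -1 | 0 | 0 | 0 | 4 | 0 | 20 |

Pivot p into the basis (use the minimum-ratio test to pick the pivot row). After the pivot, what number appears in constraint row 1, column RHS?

Ratio test on column p — row 1: (43/2)/(7/2) = 43/7; row 2: entry -1 ≤ 0; row 3: (5/2)/(1/2) = 5; row 4: 24/3 = 8. Minimum is 5 at row 3 (q leaves); pivot element 1/2.
Divide row 3 by 1/2; eliminate column p from the other rows.
Row 1 update in column RHS: 43/2 − (7/2)·5 = 4.

4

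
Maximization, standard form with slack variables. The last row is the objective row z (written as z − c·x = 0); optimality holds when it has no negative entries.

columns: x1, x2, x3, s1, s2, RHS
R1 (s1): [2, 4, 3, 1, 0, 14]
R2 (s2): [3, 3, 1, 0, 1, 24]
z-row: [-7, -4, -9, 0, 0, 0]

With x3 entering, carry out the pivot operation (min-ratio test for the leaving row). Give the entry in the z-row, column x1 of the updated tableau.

Ratio test on column x3 — row 1: 14/3 = 14/3; row 2: 24/1 = 24. Minimum is 14/3 at row 1 (s1 leaves); pivot element 3.
Divide row 1 by 3; eliminate column x3 from the other rows.
z-row update in column x1: -7 − (-9)·(2/3) = -1.

-1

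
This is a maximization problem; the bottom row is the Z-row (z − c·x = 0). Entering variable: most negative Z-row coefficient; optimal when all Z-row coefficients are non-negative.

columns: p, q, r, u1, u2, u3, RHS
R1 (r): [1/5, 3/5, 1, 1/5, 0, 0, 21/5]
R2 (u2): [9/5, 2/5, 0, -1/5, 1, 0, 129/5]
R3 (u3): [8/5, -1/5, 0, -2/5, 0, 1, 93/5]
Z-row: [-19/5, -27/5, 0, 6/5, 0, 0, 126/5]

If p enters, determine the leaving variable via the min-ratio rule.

Column p entries and ratios — r: (21/5)/(1/5) = 21; u2: (129/5)/(9/5) = 43/3; u3: (93/5)/(8/5) = 93/8.
Smallest ratio is 93/8 in the row of u3, so u3 leaves.

u3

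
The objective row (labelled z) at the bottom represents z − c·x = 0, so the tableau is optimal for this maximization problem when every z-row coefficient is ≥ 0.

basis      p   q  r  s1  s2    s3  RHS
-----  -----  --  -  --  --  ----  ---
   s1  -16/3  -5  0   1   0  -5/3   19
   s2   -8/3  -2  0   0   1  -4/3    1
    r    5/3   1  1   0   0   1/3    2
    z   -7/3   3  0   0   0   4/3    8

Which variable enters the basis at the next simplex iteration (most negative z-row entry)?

Negative z-row entries: p: -7/3.
The most negative is -7/3 in column p, so p enters.

p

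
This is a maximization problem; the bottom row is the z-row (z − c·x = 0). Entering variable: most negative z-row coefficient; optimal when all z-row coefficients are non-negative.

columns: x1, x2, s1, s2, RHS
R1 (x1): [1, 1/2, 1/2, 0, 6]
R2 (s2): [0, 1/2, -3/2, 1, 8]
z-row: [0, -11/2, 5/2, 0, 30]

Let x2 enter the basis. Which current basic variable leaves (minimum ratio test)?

x1

Column x2 entries and ratios — x1: 6/(1/2) = 12; s2: 8/(1/2) = 16.
Smallest ratio is 12 in the row of x1, so x1 leaves.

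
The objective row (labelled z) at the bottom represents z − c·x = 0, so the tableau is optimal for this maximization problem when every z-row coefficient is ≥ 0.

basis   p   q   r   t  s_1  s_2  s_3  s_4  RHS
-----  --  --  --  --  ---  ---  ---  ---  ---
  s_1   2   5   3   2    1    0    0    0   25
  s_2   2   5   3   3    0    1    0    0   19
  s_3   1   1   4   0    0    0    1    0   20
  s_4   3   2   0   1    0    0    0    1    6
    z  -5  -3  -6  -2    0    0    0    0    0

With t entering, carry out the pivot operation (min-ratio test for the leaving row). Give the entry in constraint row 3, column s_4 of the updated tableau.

0

Ratio test on column t — row 1: 25/2 = 25/2; row 2: 19/3 = 19/3; row 3: entry 0 ≤ 0; row 4: 6/1 = 6. Minimum is 6 at row 4 (s_4 leaves); pivot element 1.
Divide row 4 by 1; eliminate column t from the other rows.
Row 3 update in column s_4: 0 − 0·1 = 0.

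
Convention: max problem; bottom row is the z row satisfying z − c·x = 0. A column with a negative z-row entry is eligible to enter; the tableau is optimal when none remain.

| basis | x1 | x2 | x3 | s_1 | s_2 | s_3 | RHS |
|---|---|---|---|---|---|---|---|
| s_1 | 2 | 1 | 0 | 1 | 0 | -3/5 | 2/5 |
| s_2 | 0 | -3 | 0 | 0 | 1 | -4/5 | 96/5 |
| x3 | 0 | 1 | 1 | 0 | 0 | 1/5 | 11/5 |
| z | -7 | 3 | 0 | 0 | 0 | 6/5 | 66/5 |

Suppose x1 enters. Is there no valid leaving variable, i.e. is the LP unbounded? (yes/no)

no

Column x1 has positive entries in row(s) 1, so the ratio test bounds it — not unbounded.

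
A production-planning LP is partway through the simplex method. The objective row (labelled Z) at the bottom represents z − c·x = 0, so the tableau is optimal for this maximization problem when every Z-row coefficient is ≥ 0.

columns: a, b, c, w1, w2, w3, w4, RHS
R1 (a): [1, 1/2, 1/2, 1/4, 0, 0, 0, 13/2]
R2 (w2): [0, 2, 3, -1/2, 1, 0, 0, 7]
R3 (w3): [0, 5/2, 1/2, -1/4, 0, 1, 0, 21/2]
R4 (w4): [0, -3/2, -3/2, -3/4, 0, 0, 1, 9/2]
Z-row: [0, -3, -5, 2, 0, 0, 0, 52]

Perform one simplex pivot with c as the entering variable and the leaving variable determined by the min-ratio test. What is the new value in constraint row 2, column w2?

Ratio test on column c — row 1: (13/2)/(1/2) = 13; row 2: 7/3 = 7/3; row 3: (21/2)/(1/2) = 21; row 4: entry -3/2 ≤ 0. Minimum is 7/3 at row 2 (w2 leaves); pivot element 3.
Divide row 2 by 3; eliminate column c from the other rows.
In the new row 2, the w2 entry is the old entry divided by the pivot: 1/3 = 1/3.

1/3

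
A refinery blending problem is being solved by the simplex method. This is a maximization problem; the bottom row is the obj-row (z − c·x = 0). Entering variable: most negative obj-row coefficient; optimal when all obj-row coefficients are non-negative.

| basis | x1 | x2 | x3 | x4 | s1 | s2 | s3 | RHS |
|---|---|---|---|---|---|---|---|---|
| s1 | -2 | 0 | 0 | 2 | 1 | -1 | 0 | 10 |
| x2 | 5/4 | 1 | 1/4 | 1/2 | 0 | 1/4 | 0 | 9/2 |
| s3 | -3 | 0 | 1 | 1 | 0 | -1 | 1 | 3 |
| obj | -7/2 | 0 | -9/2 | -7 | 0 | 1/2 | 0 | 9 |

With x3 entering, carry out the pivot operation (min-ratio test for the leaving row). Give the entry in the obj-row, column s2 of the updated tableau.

-4

Ratio test on column x3 — row 1: entry 0 ≤ 0; row 2: (9/2)/(1/4) = 18; row 3: 3/1 = 3. Minimum is 3 at row 3 (s3 leaves); pivot element 1.
Divide row 3 by 1; eliminate column x3 from the other rows.
obj-row update in column s2: 1/2 − (-9/2)·(-1) = -4.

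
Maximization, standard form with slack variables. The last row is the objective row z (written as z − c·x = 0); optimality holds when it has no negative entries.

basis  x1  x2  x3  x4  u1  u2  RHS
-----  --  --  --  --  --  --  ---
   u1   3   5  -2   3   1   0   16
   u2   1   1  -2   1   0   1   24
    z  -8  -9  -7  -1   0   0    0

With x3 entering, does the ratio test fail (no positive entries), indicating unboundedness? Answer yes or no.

yes

Every constraint-row entry in column x3 is ≤ 0, so increasing x3 is unbounded.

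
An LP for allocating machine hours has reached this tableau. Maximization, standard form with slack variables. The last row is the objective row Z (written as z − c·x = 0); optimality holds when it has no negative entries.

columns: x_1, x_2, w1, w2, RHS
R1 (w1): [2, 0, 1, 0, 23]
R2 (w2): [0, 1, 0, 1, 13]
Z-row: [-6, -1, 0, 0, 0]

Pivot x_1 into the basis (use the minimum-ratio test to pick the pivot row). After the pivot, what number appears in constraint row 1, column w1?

Ratio test on column x_1 — row 1: 23/2 = 23/2; row 2: entry 0 ≤ 0. Minimum is 23/2 at row 1 (w1 leaves); pivot element 2.
Divide row 1 by 2; eliminate column x_1 from the other rows.
In the new row 1, the w1 entry is the old entry divided by the pivot: 1/2 = 1/2.

1/2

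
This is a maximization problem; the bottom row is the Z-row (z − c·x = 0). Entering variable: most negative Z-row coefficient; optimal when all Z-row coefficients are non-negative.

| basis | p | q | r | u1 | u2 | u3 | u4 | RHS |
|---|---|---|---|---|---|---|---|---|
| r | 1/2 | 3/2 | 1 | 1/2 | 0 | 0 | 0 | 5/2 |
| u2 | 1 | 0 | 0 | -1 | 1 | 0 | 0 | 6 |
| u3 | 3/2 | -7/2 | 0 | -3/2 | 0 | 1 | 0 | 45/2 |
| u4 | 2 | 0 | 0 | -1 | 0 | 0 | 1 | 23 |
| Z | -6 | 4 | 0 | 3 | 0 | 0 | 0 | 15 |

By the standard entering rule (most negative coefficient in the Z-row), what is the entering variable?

Negative Z-row entries: p: -6.
The most negative is -6 in column p, so p enters.

p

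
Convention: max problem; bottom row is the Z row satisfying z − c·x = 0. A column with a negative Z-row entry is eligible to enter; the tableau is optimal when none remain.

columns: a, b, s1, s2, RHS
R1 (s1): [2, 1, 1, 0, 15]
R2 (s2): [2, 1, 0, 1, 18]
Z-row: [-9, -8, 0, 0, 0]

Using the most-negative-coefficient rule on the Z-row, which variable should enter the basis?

Negative Z-row entries: a: -9, b: -8.
The most negative is -9 in column a, so a enters.

a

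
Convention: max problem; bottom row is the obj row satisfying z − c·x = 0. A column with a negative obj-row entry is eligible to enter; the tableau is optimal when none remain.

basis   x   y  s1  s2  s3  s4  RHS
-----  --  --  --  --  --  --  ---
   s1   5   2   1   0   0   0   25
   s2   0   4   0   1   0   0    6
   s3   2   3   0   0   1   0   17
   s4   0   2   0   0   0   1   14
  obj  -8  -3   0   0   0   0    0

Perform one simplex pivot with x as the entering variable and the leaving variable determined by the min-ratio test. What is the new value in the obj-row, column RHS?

40

Ratio test on column x — row 1: 25/5 = 5; row 2: entry 0 ≤ 0; row 3: 17/2 = 17/2; row 4: entry 0 ≤ 0. Minimum is 5 at row 1 (s1 leaves); pivot element 5.
Divide row 1 by 5; eliminate column x from the other rows.
obj-row update in column RHS: 0 − (-8)·5 = 40.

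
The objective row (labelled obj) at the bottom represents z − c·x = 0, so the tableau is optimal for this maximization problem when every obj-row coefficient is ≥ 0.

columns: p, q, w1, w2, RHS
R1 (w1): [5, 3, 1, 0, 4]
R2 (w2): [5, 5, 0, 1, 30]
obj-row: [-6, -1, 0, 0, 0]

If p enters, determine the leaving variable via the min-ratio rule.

w1

Column p entries and ratios — w1: 4/5 = 4/5; w2: 30/5 = 6.
Smallest ratio is 4/5 in the row of w1, so w1 leaves.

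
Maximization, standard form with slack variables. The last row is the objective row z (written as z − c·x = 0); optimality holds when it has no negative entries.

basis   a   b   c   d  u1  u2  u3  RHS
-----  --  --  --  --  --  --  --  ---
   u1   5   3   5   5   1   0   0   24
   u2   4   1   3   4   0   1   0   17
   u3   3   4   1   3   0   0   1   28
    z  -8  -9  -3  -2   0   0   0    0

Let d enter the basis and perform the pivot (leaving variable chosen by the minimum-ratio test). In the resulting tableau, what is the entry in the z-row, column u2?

1/2

Ratio test on column d — row 1: 24/5 = 24/5; row 2: 17/4 = 17/4; row 3: 28/3 = 28/3. Minimum is 17/4 at row 2 (u2 leaves); pivot element 4.
Divide row 2 by 4; eliminate column d from the other rows.
z-row update in column u2: 0 − (-2)·(1/4) = 1/2.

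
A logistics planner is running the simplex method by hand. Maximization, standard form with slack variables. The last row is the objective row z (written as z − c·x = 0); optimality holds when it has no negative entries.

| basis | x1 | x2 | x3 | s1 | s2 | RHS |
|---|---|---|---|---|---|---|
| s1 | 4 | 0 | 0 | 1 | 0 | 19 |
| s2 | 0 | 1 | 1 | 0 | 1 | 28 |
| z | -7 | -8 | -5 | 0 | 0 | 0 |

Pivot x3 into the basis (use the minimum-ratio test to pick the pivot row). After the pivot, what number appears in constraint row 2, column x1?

Ratio test on column x3 — row 1: entry 0 ≤ 0; row 2: 28/1 = 28. Minimum is 28 at row 2 (s2 leaves); pivot element 1.
Divide row 2 by 1; eliminate column x3 from the other rows.
In the new row 2, the x1 entry is the old entry divided by the pivot: 0/1 = 0.

0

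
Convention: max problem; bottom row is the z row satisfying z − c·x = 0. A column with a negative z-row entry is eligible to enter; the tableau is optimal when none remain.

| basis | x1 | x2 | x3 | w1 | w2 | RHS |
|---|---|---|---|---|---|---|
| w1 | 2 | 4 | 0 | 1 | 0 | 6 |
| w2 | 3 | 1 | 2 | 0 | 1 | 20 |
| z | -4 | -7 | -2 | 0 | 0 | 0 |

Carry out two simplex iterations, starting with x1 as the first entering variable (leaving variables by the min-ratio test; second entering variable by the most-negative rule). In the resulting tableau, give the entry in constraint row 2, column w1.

Ratio test on column x1 — row 1: 6/2 = 3; row 2: 20/3 = 20/3. Minimum is 3 at row 1 (w1 leaves); pivot element 2.
Divide row 1 by 2; eliminate column x1 from the other rows.
Second iteration: most negative z-row entry is -2 in column x3, so x3 enters.
Ratio test on column x3 — row 1: entry 0 ≤ 0; row 2: 11/2 = 11/2. Minimum is 11/2 at row 2 (w2 leaves); pivot element 2.
Divide row 2 by 2; eliminate column x3 from the other rows.
After both pivots, the entry at constraint row 2, column w1 is -3/4.

-3/4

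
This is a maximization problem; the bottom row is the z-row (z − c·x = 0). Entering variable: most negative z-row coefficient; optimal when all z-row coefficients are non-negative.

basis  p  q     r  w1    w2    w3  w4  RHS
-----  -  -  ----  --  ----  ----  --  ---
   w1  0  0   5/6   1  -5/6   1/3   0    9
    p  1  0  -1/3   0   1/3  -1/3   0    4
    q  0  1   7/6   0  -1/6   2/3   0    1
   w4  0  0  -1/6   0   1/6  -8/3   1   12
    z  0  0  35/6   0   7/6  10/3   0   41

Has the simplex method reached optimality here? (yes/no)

Every z-row coefficient is ≥ 0, so the tableau is optimal.

yes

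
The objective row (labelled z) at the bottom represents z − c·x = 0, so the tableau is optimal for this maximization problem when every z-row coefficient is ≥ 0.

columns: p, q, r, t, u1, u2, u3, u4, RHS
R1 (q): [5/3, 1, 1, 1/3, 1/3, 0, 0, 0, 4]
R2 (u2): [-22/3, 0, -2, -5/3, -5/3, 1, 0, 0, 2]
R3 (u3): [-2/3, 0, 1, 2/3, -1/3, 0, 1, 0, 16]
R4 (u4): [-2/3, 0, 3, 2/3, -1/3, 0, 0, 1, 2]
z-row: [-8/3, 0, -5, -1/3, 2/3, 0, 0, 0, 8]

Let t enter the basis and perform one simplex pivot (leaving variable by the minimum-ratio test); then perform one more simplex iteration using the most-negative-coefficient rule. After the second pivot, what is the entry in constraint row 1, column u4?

Ratio test on column t — row 1: 4/(1/3) = 12; row 2: entry -5/3 ≤ 0; row 3: 16/(2/3) = 24; row 4: 2/(2/3) = 3. Minimum is 3 at row 4 (u4 leaves); pivot element 2/3.
Divide row 4 by 2/3; eliminate column t from the other rows.
Second iteration: most negative z-row entry is -7/2 in column r, so r enters.
Ratio test on column r — row 1: entry -1/2 ≤ 0; row 2: 7/(11/2) = 14/11; row 3: entry -2 ≤ 0; row 4: 3/(9/2) = 2/3. Minimum is 2/3 at row 4 (t leaves); pivot element 9/2.
Divide row 4 by 9/2; eliminate column r from the other rows.
After both pivots, the entry at constraint row 1, column u4 is -1/3.

-1/3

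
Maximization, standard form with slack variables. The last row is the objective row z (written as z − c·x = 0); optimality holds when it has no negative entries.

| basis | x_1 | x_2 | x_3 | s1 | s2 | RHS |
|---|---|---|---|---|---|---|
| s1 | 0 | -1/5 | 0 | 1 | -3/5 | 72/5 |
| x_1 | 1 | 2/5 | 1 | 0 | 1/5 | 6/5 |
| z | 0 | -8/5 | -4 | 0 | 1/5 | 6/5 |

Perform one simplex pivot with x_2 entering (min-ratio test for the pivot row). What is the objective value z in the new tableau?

Ratio test on column x_2 — row 1: entry -1/5 ≤ 0; row 2: (6/5)/(2/5) = 3. Minimum is 3 at row 2 (x_1 leaves); pivot element 2/5.
Pivot on row 2; the z-row RHS becomes 6/5 − (-8/5)·3 = 6.

6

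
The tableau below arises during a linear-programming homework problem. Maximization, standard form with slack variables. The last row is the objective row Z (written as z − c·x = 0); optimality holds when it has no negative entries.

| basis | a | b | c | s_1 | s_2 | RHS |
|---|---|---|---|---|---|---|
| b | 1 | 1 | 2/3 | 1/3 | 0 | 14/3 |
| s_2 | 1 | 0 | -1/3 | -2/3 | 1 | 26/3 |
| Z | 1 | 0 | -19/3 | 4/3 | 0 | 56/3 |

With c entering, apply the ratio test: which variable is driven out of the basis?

b

Column c entries and ratios — b: (14/3)/(2/3) = 7; s_2: -1/3 ≤ 0, skip.
Smallest ratio is 7 in the row of b, so b leaves.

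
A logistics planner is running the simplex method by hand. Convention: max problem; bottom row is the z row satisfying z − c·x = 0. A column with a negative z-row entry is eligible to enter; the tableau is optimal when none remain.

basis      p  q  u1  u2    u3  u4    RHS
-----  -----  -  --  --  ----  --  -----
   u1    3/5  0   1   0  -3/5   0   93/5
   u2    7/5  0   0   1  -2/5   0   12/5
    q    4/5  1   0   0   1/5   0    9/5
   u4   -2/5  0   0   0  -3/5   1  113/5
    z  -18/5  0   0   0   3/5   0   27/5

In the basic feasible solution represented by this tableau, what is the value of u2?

u2 is basic (row 2); its value is the RHS of that row, 12/5.

12/5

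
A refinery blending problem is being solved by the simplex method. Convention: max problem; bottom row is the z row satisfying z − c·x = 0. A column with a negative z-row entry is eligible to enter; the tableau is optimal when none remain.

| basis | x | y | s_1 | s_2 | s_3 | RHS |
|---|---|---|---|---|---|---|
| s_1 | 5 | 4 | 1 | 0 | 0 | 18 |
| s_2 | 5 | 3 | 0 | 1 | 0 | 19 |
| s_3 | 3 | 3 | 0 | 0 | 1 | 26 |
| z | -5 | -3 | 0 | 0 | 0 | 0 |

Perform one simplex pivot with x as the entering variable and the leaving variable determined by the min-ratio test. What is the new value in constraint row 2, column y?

-1

Ratio test on column x — row 1: 18/5 = 18/5; row 2: 19/5 = 19/5; row 3: 26/3 = 26/3. Minimum is 18/5 at row 1 (s_1 leaves); pivot element 5.
Divide row 1 by 5; eliminate column x from the other rows.
Row 2 update in column y: 3 − 5·(4/5) = -1.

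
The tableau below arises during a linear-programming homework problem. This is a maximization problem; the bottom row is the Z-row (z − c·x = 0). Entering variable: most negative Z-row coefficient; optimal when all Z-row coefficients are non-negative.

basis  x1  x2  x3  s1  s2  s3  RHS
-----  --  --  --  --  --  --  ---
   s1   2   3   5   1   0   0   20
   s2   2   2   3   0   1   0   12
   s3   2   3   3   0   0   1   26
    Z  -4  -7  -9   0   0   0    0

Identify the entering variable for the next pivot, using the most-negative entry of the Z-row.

Negative Z-row entries: x1: -4, x2: -7, x3: -9.
The most negative is -9 in column x3, so x3 enters.

x3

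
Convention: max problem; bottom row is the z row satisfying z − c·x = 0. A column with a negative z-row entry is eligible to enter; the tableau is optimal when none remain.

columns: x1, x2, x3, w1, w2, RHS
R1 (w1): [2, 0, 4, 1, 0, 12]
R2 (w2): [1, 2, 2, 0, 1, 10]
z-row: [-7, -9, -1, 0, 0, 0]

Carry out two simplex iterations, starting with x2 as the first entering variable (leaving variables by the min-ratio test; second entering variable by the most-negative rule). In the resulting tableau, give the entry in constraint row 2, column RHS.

Ratio test on column x2 — row 1: entry 0 ≤ 0; row 2: 10/2 = 5. Minimum is 5 at row 2 (w2 leaves); pivot element 2.
Divide row 2 by 2; eliminate column x2 from the other rows.
Second iteration: most negative z-row entry is -5/2 in column x1, so x1 enters.
Ratio test on column x1 — row 1: 12/2 = 6; row 2: 5/(1/2) = 10. Minimum is 6 at row 1 (w1 leaves); pivot element 2.
Divide row 1 by 2; eliminate column x1 from the other rows.
After both pivots, the entry at constraint row 2, column RHS is 2.

2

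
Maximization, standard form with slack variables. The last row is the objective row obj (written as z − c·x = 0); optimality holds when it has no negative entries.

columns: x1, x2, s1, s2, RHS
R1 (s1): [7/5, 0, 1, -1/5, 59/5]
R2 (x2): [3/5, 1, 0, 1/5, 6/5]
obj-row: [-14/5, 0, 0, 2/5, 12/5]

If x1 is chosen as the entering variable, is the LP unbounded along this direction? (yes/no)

Column x1 has positive entries in row(s) 1, 2, so the ratio test bounds it — not unbounded.

no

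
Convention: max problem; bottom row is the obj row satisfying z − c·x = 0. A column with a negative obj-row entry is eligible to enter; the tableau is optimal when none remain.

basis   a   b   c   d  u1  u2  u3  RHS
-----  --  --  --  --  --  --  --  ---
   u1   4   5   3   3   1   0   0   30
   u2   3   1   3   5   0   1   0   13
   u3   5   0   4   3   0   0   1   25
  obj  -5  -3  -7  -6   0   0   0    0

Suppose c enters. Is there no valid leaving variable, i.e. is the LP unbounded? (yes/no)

no

Column c has positive entries in row(s) 1, 2, 3, so the ratio test bounds it — not unbounded.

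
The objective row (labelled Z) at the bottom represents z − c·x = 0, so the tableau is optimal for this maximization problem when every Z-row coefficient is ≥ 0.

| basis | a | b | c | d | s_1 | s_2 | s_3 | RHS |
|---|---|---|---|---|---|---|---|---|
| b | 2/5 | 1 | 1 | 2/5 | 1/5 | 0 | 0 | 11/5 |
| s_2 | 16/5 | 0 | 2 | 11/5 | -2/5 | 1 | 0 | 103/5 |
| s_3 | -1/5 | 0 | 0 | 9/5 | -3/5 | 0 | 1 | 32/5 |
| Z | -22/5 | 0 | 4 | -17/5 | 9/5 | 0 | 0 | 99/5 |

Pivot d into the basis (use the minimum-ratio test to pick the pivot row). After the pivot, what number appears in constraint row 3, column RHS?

Ratio test on column d — row 1: (11/5)/(2/5) = 11/2; row 2: (103/5)/(11/5) = 103/11; row 3: (32/5)/(9/5) = 32/9. Minimum is 32/9 at row 3 (s_3 leaves); pivot element 9/5.
Divide row 3 by 9/5; eliminate column d from the other rows.
In the new row 3, the RHS entry is the old entry divided by the pivot: (32/5)/(9/5) = 32/9.

32/9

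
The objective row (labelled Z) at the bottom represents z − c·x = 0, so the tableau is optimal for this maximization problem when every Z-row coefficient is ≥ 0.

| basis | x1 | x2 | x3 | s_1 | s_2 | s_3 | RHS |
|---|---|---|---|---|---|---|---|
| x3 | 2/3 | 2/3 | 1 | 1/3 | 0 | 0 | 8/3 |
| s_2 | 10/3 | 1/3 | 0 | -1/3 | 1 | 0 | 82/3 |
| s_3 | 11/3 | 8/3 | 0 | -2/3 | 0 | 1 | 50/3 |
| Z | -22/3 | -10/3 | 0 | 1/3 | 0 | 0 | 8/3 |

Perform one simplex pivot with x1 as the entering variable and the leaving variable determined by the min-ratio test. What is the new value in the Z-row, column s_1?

Ratio test on column x1 — row 1: (8/3)/(2/3) = 4; row 2: (82/3)/(10/3) = 41/5; row 3: (50/3)/(11/3) = 50/11. Minimum is 4 at row 1 (x3 leaves); pivot element 2/3.
Divide row 1 by 2/3; eliminate column x1 from the other rows.
Z-row update in column s_1: 1/3 − (-22/3)·(1/2) = 4.

4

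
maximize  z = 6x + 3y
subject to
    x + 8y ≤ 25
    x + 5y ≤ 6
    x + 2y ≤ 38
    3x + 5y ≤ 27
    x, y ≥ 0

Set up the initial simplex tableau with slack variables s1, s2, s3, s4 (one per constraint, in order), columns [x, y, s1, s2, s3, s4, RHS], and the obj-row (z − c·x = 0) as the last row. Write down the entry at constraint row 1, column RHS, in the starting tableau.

25

The RHS of constraint 1 is b_1 = 25.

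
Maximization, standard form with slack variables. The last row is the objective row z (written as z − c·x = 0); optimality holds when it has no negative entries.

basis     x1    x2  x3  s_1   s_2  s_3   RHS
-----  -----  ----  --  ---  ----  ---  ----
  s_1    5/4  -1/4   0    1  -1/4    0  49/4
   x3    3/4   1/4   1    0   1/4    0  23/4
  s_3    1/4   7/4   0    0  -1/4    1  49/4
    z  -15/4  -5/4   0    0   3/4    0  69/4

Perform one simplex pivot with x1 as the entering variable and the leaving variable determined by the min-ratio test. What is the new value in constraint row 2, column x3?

4/3

Ratio test on column x1 — row 1: (49/4)/(5/4) = 49/5; row 2: (23/4)/(3/4) = 23/3; row 3: (49/4)/(1/4) = 49. Minimum is 23/3 at row 2 (x3 leaves); pivot element 3/4.
Divide row 2 by 3/4; eliminate column x1 from the other rows.
In the new row 2, the x3 entry is the old entry divided by the pivot: 1/(3/4) = 4/3.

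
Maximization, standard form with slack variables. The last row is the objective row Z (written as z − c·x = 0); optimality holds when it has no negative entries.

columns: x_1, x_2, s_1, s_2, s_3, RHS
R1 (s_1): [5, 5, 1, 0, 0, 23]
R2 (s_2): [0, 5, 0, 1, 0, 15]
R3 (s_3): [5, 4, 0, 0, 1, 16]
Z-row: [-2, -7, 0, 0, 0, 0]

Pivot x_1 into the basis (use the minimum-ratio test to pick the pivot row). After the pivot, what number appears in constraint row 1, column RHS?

7

Ratio test on column x_1 — row 1: 23/5 = 23/5; row 2: entry 0 ≤ 0; row 3: 16/5 = 16/5. Minimum is 16/5 at row 3 (s_3 leaves); pivot element 5.
Divide row 3 by 5; eliminate column x_1 from the other rows.
Row 1 update in column RHS: 23 − 5·(16/5) = 7.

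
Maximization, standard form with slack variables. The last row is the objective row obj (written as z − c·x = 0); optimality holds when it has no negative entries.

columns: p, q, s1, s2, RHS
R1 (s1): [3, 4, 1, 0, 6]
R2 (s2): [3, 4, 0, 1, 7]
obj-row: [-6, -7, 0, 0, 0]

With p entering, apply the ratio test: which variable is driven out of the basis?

Column p entries and ratios — s1: 6/3 = 2; s2: 7/3 = 7/3.
Smallest ratio is 2 in the row of s1, so s1 leaves.

s1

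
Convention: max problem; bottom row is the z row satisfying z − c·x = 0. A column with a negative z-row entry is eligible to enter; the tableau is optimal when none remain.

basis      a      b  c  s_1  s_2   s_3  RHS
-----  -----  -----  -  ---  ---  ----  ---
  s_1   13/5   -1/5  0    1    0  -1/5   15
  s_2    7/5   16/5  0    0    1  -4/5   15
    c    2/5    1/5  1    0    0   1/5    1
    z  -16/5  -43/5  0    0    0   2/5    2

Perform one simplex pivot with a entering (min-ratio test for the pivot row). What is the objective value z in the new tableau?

Ratio test on column a — row 1: 15/(13/5) = 75/13; row 2: 15/(7/5) = 75/7; row 3: 1/(2/5) = 5/2. Minimum is 5/2 at row 3 (c leaves); pivot element 2/5.
Pivot on row 3; the z-row RHS becomes 2 − (-16/5)·(5/2) = 10.

10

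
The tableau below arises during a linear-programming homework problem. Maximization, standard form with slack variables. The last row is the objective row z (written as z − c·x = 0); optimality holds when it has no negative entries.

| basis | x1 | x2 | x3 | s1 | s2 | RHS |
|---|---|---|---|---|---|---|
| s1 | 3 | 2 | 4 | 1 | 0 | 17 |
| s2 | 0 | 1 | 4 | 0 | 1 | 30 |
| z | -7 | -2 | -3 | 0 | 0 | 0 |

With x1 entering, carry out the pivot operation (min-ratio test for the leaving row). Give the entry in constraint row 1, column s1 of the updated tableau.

Ratio test on column x1 — row 1: 17/3 = 17/3; row 2: entry 0 ≤ 0. Minimum is 17/3 at row 1 (s1 leaves); pivot element 3.
Divide row 1 by 3; eliminate column x1 from the other rows.
In the new row 1, the s1 entry is the old entry divided by the pivot: 1/3 = 1/3.

1/3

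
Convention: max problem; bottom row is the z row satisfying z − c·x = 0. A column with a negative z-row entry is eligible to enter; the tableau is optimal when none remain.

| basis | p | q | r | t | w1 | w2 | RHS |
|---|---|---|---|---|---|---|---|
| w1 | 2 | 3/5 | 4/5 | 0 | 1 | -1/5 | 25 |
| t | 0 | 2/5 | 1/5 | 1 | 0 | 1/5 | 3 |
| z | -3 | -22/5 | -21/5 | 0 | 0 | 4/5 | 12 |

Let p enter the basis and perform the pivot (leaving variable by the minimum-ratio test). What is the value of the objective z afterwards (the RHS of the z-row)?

Ratio test on column p — row 1: 25/2 = 25/2; row 2: entry 0 ≤ 0. Minimum is 25/2 at row 1 (w1 leaves); pivot element 2.
Pivot on row 1; the z-row RHS becomes 12 − (-3)·(25/2) = 99/2.

99/2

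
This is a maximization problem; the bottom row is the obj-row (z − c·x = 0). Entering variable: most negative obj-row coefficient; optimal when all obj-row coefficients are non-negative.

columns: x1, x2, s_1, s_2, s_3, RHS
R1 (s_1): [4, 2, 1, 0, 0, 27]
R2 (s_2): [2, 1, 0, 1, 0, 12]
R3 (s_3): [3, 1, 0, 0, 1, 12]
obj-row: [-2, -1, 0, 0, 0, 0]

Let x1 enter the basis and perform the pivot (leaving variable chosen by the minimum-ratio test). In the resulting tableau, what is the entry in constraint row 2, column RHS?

Ratio test on column x1 — row 1: 27/4 = 27/4; row 2: 12/2 = 6; row 3: 12/3 = 4. Minimum is 4 at row 3 (s_3 leaves); pivot element 3.
Divide row 3 by 3; eliminate column x1 from the other rows.
Row 2 update in column RHS: 12 − 2·4 = 4.

4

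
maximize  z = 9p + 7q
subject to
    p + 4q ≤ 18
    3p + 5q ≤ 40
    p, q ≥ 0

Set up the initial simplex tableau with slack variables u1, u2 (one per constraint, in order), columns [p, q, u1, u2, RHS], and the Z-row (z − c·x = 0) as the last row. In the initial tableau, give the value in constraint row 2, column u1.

0

Slack u1 belongs to constraint 1; its column is the unit vector e_1, so the entry in row 2 is 0.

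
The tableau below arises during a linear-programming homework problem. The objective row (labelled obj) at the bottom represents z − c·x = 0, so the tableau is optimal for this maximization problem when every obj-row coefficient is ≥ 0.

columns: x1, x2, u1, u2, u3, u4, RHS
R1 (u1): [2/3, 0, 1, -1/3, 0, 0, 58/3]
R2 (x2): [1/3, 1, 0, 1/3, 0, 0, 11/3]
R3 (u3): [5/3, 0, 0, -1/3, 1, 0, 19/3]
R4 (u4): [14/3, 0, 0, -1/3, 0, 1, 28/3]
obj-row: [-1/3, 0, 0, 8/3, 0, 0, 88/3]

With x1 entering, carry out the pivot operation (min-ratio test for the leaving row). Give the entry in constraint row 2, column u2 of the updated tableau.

5/14

Ratio test on column x1 — row 1: (58/3)/(2/3) = 29; row 2: (11/3)/(1/3) = 11; row 3: (19/3)/(5/3) = 19/5; row 4: (28/3)/(14/3) = 2. Minimum is 2 at row 4 (u4 leaves); pivot element 14/3.
Divide row 4 by 14/3; eliminate column x1 from the other rows.
Row 2 update in column u2: 1/3 − (1/3)·(-1/14) = 5/14.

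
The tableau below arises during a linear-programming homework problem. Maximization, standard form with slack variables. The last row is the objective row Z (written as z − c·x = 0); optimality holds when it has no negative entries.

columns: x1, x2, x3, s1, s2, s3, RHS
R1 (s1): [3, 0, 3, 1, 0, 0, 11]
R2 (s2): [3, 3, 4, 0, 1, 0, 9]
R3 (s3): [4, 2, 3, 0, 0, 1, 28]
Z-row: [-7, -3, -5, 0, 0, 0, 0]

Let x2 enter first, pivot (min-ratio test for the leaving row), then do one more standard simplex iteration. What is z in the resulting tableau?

21

Ratio test on column x2 — row 1: entry 0 ≤ 0; row 2: 9/3 = 3; row 3: 28/2 = 14. Minimum is 3 at row 2 (s2 leaves); pivot element 3.
Pivot on row 2; the Z-row RHS becomes 0 − (-3)·3 = 9.
Next entering variable (most negative Z-row entry -4): x1.
Ratio test on column x1 — row 1: 11/3 = 11/3; row 2: 3/1 = 3; row 3: 22/2 = 11. Minimum is 3 at row 2 (x2 leaves); pivot element 1.
After the second pivot the Z-row RHS is 9 − (-4)·3 = 21.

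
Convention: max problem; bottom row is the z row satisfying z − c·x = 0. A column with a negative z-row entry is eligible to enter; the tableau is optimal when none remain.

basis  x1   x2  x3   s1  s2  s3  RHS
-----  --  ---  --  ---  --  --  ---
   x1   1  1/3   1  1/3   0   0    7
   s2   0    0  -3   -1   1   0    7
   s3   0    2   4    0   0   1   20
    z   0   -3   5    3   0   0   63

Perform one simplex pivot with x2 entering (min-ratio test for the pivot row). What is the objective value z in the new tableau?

Ratio test on column x2 — row 1: 7/(1/3) = 21; row 2: entry 0 ≤ 0; row 3: 20/2 = 10. Minimum is 10 at row 3 (s3 leaves); pivot element 2.
Pivot on row 3; the z-row RHS becomes 63 − (-3)·10 = 93.

93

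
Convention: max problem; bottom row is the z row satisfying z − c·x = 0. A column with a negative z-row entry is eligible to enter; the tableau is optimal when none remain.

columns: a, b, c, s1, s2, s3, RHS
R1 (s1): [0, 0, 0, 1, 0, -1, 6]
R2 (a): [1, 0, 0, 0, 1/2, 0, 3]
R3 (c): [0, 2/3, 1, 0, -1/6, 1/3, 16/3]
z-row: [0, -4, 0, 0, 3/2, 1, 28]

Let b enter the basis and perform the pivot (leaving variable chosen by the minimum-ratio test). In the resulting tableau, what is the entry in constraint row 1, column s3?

Ratio test on column b — row 1: entry 0 ≤ 0; row 2: entry 0 ≤ 0; row 3: (16/3)/(2/3) = 8. Minimum is 8 at row 3 (c leaves); pivot element 2/3.
Divide row 3 by 2/3; eliminate column b from the other rows.
Row 1 update in column s3: -1 − 0·(1/2) = -1.

-1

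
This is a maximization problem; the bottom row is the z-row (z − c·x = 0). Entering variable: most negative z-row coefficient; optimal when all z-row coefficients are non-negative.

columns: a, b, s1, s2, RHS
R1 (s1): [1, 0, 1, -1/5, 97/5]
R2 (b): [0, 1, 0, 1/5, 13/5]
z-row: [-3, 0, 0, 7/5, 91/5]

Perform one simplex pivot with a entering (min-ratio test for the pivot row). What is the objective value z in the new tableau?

Ratio test on column a — row 1: (97/5)/1 = 97/5; row 2: entry 0 ≤ 0. Minimum is 97/5 at row 1 (s1 leaves); pivot element 1.
Pivot on row 1; the z-row RHS becomes 91/5 − (-3)·(97/5) = 382/5.

382/5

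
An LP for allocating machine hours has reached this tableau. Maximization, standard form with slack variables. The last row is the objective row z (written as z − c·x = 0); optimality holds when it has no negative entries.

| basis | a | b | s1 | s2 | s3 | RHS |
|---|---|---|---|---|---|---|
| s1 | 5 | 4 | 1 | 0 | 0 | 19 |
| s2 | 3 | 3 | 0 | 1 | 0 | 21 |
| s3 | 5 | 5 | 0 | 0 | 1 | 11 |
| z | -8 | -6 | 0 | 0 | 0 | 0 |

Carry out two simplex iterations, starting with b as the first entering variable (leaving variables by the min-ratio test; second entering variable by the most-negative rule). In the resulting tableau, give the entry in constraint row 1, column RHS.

8

Ratio test on column b — row 1: 19/4 = 19/4; row 2: 21/3 = 7; row 3: 11/5 = 11/5. Minimum is 11/5 at row 3 (s3 leaves); pivot element 5.
Divide row 3 by 5; eliminate column b from the other rows.
Second iteration: most negative z-row entry is -2 in column a, so a enters.
Ratio test on column a — row 1: (51/5)/1 = 51/5; row 2: entry 0 ≤ 0; row 3: (11/5)/1 = 11/5. Minimum is 11/5 at row 3 (b leaves); pivot element 1.
Divide row 3 by 1; eliminate column a from the other rows.
After both pivots, the entry at constraint row 1, column RHS is 8.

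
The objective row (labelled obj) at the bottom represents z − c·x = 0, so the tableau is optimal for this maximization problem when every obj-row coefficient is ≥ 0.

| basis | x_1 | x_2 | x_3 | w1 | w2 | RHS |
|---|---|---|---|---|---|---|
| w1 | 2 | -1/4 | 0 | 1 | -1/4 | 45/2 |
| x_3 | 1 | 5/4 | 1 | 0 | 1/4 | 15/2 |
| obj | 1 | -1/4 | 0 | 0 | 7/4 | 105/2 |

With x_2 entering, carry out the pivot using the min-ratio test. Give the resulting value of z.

54

Ratio test on column x_2 — row 1: entry -1/4 ≤ 0; row 2: (15/2)/(5/4) = 6. Minimum is 6 at row 2 (x_3 leaves); pivot element 5/4.
Pivot on row 2; the obj-row RHS becomes 105/2 − (-1/4)·6 = 54.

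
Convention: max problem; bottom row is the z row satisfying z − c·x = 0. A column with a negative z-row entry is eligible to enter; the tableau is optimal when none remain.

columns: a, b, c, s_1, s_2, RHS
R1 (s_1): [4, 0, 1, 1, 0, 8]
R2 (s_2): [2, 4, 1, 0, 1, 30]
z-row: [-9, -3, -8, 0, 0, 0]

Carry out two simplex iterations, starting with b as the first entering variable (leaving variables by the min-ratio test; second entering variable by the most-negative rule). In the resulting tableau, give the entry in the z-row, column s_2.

Ratio test on column b — row 1: entry 0 ≤ 0; row 2: 30/4 = 15/2. Minimum is 15/2 at row 2 (s_2 leaves); pivot element 4.
Divide row 2 by 4; eliminate column b from the other rows.
Second iteration: most negative z-row entry is -15/2 in column a, so a enters.
Ratio test on column a — row 1: 8/4 = 2; row 2: (15/2)/(1/2) = 15. Minimum is 2 at row 1 (s_1 leaves); pivot element 4.
Divide row 1 by 4; eliminate column a from the other rows.
After both pivots, the entry at the z-row, column s_2 is 3/4.

3/4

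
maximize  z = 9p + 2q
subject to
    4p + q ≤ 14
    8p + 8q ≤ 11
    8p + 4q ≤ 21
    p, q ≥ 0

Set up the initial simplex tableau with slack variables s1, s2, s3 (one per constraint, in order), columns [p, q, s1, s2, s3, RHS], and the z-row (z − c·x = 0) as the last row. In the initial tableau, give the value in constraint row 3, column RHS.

21

The RHS of constraint 3 is b_3 = 21.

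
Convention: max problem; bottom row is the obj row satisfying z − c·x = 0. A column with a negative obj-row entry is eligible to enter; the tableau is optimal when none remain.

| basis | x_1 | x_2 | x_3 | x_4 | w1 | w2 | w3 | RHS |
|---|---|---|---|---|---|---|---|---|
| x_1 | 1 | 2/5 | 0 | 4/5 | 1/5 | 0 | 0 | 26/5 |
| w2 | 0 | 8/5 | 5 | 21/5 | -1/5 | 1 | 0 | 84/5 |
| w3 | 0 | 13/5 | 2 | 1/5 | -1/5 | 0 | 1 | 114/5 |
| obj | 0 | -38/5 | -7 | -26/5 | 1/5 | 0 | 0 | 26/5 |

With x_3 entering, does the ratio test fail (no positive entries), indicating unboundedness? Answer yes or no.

Column x_3 has positive entries in row(s) 2, 3, so the ratio test bounds it — not unbounded.

no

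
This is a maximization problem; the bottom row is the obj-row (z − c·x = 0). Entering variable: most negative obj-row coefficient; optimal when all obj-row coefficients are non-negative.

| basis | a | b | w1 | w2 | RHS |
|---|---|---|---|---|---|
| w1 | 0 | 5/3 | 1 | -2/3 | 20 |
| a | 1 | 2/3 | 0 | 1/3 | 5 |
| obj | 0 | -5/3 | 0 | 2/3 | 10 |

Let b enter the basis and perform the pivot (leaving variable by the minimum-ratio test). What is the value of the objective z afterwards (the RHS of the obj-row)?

Ratio test on column b — row 1: 20/(5/3) = 12; row 2: 5/(2/3) = 15/2. Minimum is 15/2 at row 2 (a leaves); pivot element 2/3.
Pivot on row 2; the obj-row RHS becomes 10 − (-5/3)·(15/2) = 45/2.

45/2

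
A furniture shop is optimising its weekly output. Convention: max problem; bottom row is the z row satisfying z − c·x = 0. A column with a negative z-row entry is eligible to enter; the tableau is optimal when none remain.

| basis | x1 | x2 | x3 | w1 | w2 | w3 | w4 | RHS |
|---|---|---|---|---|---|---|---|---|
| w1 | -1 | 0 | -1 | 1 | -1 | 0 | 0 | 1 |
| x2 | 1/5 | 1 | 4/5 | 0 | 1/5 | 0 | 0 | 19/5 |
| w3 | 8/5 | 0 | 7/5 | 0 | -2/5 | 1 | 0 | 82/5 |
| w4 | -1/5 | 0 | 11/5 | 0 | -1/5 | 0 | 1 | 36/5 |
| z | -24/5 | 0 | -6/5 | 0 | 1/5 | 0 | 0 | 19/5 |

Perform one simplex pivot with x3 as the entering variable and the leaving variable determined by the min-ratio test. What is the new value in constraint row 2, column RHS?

Ratio test on column x3 — row 1: entry -1 ≤ 0; row 2: (19/5)/(4/5) = 19/4; row 3: (82/5)/(7/5) = 82/7; row 4: (36/5)/(11/5) = 36/11. Minimum is 36/11 at row 4 (w4 leaves); pivot element 11/5.
Divide row 4 by 11/5; eliminate column x3 from the other rows.
Row 2 update in column RHS: 19/5 − (4/5)·(36/11) = 13/11.

13/11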